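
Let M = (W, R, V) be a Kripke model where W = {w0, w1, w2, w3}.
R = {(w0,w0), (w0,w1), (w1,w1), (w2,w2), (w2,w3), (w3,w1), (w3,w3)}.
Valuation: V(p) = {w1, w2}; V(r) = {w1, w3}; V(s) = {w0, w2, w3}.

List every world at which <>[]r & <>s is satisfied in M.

w0, w2, w3

Let φ = <>[]r & <>s. Evaluate φ at each world:
  w0 (successors {w0, w1}): φ is true.
  w1 (successors {w1}): φ is false.
  w2 (successors {w2, w3}): φ is true.
  w3 (successors {w1, w3}): φ is true.
For instance, at w2:
  At w2: <>[]r is true, <>s is true, so <>[]r & <>s is true.
    At w2: <>[]r requires []r at some successor in {w2, w3}.
      []r holds at w3, so <>[]r is true at w2.
    At w2: <>s requires s at some successor in {w2, w3}.
      s holds at w2, so <>s is true at w2.
Satisfying worlds: {w0, w2, w3}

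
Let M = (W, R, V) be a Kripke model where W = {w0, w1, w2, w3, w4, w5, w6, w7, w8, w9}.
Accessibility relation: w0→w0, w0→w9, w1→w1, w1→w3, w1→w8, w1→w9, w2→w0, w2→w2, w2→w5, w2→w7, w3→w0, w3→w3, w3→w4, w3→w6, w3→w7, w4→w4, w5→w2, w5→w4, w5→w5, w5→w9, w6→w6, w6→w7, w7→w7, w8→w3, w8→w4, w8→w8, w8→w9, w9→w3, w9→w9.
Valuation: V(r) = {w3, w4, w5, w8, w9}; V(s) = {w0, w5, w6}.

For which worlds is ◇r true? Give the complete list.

Let φ = ◇r. Evaluate φ at each world:
  w0 (successors {w0, w9}): φ is true.
  w1 (successors {w1, w3, w8, w9}): φ is true.
  w2 (successors {w0, w2, w5, w7}): φ is true.
  w3 (successors {w0, w3, w4, w6, w7}): φ is true.
  w4 (successors {w4}): φ is true.
  w5 (successors {w2, w4, w5, w9}): φ is true.
  w6 (successors {w6, w7}): φ is false.
  w7 (successors {w7}): φ is false.
  w8 (successors {w3, w4, w8, w9}): φ is true.
  w9 (successors {w3, w9}): φ is true.
For instance, at w8:
  At w8: ◇r requires r at some successor in {w3, w4, w8, w9}.
    r holds at w3, so ◇r is true at w8.
Satisfying worlds: {w0, w1, w2, w3, w4, w5, w8, w9}

w0, w1, w2, w3, w4, w5, w8, w9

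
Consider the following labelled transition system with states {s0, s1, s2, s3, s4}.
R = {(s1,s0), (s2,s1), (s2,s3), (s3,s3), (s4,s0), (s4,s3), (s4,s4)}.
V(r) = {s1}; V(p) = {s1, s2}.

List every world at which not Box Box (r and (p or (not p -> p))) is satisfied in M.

s2, s3, s4

Recall that Box ψ holds at a world iff ψ holds at every accessible world, and Dia ψ holds iff ψ holds at some accessible world.
Let φ = not Box Box (r and (p or (not p -> p))). Evaluate φ at each world:
  s0 (successors ∅): φ is false.
  s1 (successors {s0}): φ is false.
  s2 (successors {s1, s3}): φ is true.
  s3 (successors {s3}): φ is true.
  s4 (successors {s0, s3, s4}): φ is true.
For instance, at s4:
  At s4: Box Box (r and (p or (not p -> p))) is false, so not Box Box (r and (p or (not p -> p))) is true.
    At s4: Box Box (r and (p or (not p -> p))) requires Box (r and (p or (not p -> p))) at every successor {s0, s3, s4}.
      Box (r and (p or (not p -> p))) fails at s3, so Box Box (r and (p or (not p -> p))) is false at s4.
Satisfying worlds: {s2, s3, s4}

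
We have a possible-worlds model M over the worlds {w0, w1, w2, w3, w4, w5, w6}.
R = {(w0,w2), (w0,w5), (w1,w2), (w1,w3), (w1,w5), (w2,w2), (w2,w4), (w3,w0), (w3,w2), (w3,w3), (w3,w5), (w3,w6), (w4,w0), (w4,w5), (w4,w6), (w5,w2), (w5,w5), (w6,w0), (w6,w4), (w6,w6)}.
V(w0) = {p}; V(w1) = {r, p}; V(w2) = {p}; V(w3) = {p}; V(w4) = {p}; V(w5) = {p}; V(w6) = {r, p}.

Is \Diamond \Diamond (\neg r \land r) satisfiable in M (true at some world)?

No

Recall that \Diamond ψ holds at a world iff ψ holds at some accessible world.
Let φ = \Diamond \Diamond (\neg r \land r). Evaluate φ at each world:
  w0 (successors {w2, w5}): φ is false.
  w1 (successors {w2, w3, w5}): φ is false.
  w2 (successors {w2, w4}): φ is false.
  w3 (successors {w0, w2, w3, w5, w6}): φ is false.
  w4 (successors {w0, w5, w6}): φ is false.
  w5 (successors {w2, w5}): φ is false.
  w6 (successors {w0, w4, w6}): φ is false.
For instance, at w6:
  At w6: \Diamond \Diamond (\neg r \land r) requires \Diamond (\neg r \land r) at some successor in {w0, w4, w6}.
    At w0: \Diamond (\neg r \land r) is false.
    At w4: \Diamond (\neg r \land r) is false.
    At w6: \Diamond (\neg r \land r) is false.
  So \Diamond \Diamond (\neg r \land r) is false at w6.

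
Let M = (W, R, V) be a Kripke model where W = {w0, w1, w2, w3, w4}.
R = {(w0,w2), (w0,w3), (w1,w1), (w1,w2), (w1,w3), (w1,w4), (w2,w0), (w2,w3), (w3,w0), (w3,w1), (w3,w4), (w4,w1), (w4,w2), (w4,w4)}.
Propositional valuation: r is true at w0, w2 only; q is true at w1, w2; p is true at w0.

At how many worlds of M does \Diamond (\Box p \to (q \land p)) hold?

Recall that \Box ψ holds at a world iff ψ holds at every accessible world, and \Diamond ψ holds iff ψ holds at some accessible world.
Let φ = \Diamond (\Box p \to (q \land p)). Evaluate φ at each world:
  w0 (successors {w2, w3}): φ is true.
  w1 (successors {w1, w2, w3, w4}): φ is true.
  w2 (successors {w0, w3}): φ is true.
  w3 (successors {w0, w1, w4}): φ is true.
  w4 (successors {w1, w2, w4}): φ is true.
For instance, at w2:
  At w2: \Diamond (\Box p \to (q \land p)) requires \Box p \to (q \land p) at some successor in {w0, w3}.
    \Box p \to (q \land p) holds at w0, so \Diamond (\Box p \to (q \land p)) is true at w2.
      At w0: \Box p is false, q \land p is false, so \Box p \to (q \land p) is true.
Satisfying worlds: {w0, w1, w2, w3, w4}

5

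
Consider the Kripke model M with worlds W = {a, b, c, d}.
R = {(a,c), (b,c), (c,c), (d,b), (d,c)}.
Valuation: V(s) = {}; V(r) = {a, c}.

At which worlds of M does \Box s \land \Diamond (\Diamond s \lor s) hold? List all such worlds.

Recall that \Box ψ holds at a world iff ψ holds at every accessible world, and \Diamond ψ holds iff ψ holds at some accessible world.
Let φ = \Box s \land \Diamond (\Diamond s \lor s). Evaluate φ at each world:
  a (successors {c}): φ is false.
  b (successors {c}): φ is false.
  c (successors {c}): φ is false.
  d (successors {b, c}): φ is false.
For instance, at b:
  At b: \Box s is false, \Diamond (\Diamond s \lor s) is false, so \Box s \land \Diamond (\Diamond s \lor s) is false.
    At b: \Box s requires s at every successor {c}.
      s fails at c, so \Box s is false at b.
    At b: \Diamond (\Diamond s \lor s) requires \Diamond s \lor s at some successor in {c}.
      At c: \Diamond s \lor s is false.
    So \Diamond (\Diamond s \lor s) is false at b.
Satisfying worlds: none.

none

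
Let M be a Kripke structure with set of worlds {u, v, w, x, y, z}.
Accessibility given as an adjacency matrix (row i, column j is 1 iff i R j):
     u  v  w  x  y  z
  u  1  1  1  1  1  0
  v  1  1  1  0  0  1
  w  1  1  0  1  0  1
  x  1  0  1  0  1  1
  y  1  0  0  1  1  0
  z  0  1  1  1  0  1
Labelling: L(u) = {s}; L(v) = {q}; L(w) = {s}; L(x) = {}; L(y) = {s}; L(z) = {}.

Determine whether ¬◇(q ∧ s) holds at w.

At w: ◇(q ∧ s) is false, so ¬◇(q ∧ s) is true.
  At w: ◇(q ∧ s) requires q ∧ s at some successor in {u, v, x, z}.
    At u: q ∧ s is false.
    At v: q ∧ s is false.
    At x: q ∧ s is false.
    At z: q ∧ s is false.
  So ◇(q ∧ s) is false at w.

Yes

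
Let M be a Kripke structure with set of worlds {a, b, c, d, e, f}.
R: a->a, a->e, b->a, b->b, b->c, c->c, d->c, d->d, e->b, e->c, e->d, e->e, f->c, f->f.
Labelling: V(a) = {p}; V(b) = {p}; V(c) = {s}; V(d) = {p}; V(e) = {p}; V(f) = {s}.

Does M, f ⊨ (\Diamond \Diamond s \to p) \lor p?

No

At f: \Diamond \Diamond s \to p is false, p is false, so (\Diamond \Diamond s \to p) \lor p is false.
  At f: \Diamond \Diamond s is true, p is false, so \Diamond \Diamond s \to p is false.
    At f: \Diamond \Diamond s requires \Diamond s at some successor in {c, f}.
      \Diamond s holds at c, so \Diamond \Diamond s is true at f.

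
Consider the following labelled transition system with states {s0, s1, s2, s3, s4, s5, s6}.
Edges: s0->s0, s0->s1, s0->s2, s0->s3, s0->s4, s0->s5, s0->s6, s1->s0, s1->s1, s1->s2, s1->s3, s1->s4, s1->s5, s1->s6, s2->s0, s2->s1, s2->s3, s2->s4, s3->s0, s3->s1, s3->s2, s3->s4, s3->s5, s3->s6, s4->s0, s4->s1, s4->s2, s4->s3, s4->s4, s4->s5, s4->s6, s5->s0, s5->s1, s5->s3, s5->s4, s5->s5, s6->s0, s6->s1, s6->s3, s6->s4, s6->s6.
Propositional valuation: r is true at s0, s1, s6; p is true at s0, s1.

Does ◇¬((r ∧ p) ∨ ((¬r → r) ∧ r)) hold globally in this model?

Recall that ◇ψ holds at a world iff ψ holds at some accessible world.
Let φ = ◇¬((r ∧ p) ∨ ((¬r → r) ∧ r)). Evaluate φ at each world:
  s0 (successors {s0, s1, s2, s3, s4, s5, s6}): φ is true.
  s1 (successors {s0, s1, s2, s3, s4, s5, s6}): φ is true.
  s2 (successors {s0, s1, s3, s4}): φ is true.
  s3 (successors {s0, s1, s2, s4, s5, s6}): φ is true.
  s4 (successors {s0, s1, s2, s3, s4, s5, s6}): φ is true.
  s5 (successors {s0, s1, s3, s4, s5}): φ is true.
  s6 (successors {s0, s1, s3, s4, s6}): φ is true.
For instance, at s2:
  At s2: ◇¬((r ∧ p) ∨ ((¬r → r) ∧ r)) requires ¬((r ∧ p) ∨ ((¬r → r) ∧ r)) at some successor in {s0, s1, s3, s4}.
    ¬((r ∧ p) ∨ ((¬r → r) ∧ r)) holds at s3, so ◇¬((r ∧ p) ∨ ((¬r → r) ∧ r)) is true at s2.

Yes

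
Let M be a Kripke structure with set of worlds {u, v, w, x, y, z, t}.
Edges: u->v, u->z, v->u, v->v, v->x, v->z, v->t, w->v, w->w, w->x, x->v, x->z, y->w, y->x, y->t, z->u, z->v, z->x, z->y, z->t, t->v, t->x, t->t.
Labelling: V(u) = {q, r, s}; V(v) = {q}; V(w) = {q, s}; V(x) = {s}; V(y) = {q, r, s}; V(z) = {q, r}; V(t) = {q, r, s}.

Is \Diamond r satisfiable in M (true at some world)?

Let φ = \Diamond r. Evaluate φ at each world:
  u (successors {v, z}): φ is true.
  v (successors {u, v, x, z, t}): φ is true.
  w (successors {v, w, x}): φ is false.
  x (successors {v, z}): φ is true.
  y (successors {w, x, t}): φ is true.
  z (successors {u, v, x, y, t}): φ is true.
  t (successors {v, x, t}): φ is true.
Detail at u (witness):
  At u: \Diamond r requires r at some successor in {v, z}.
    r holds at z, so \Diamond r is true at u.

Yes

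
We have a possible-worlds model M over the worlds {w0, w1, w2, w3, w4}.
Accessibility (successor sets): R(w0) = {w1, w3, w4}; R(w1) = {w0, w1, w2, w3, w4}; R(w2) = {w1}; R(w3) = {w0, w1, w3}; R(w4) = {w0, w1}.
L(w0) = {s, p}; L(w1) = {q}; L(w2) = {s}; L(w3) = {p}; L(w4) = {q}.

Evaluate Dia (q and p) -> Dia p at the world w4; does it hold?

Recall that Dia ψ holds at a world iff ψ holds at some accessible world.
At w4: Dia (q and p) is false, Dia p is true, so Dia (q and p) -> Dia p is true.
  At w4: Dia (q and p) requires q and p at some successor in {w0, w1}.
    At w0: q and p is false.
    At w1: q and p is false.
  So Dia (q and p) is false at w4.
  At w4: Dia p requires p at some successor in {w0, w1}.
    p holds at w0, so Dia p is true at w4.

Yes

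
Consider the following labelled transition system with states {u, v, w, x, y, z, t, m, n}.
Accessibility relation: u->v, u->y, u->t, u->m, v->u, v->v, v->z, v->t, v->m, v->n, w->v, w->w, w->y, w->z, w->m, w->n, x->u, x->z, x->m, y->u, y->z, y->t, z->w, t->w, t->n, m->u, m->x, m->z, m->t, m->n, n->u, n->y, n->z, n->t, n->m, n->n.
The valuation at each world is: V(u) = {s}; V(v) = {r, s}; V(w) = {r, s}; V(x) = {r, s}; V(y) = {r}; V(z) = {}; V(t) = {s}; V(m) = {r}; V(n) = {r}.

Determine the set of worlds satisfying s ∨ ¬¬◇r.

u, v, w, x, z, t, m, n

Let φ = s ∨ ¬¬◇r. Evaluate φ at each world:
  u (successors {v, y, t, m}): φ is true.
  v (successors {u, v, z, t, m, n}): φ is true.
  w (successors {v, w, y, z, m, n}): φ is true.
  x (successors {u, z, m}): φ is true.
  y (successors {u, z, t}): φ is false.
  z (successors {w}): φ is true.
  t (successors {w, n}): φ is true.
  m (successors {u, x, z, t, n}): φ is true.
  n (successors {u, y, z, t, m, n}): φ is true.
For instance, at v:
  At v: s is true, ¬¬◇r is true, so s ∨ ¬¬◇r is true.
    At v: ¬◇r is false, so ¬¬◇r is true.
      At v: ◇r is true, so ¬◇r is false.
Satisfying worlds: {u, v, w, x, z, t, m, n}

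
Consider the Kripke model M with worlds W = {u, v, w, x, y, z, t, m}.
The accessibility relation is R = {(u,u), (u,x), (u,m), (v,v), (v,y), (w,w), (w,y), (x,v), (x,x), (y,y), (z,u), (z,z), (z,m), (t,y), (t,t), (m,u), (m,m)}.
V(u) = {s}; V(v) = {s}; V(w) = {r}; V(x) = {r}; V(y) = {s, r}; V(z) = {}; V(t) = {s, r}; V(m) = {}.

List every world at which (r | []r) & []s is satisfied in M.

y, t

Recall that []ψ holds at a world iff ψ holds at every accessible world, and <>ψ holds iff ψ holds at some accessible world.
Let φ = (r | []r) & []s. Evaluate φ at each world:
  u (successors {u, x, m}): φ is false.
  v (successors {v, y}): φ is false.
  w (successors {w, y}): φ is false.
  x (successors {v, x}): φ is false.
  y (successors {y}): φ is true.
  z (successors {u, z, m}): φ is false.
  t (successors {y, t}): φ is true.
  m (successors {u, m}): φ is false.
For instance, at x:
  At x: r | []r is true, []s is false, so (r | []r) & []s is false.
    At x: r is true, []r is false, so r | []r is true.
      At x: []r requires r at every successor {v, x}.
        r fails at v, so []r is false at x.
    At x: []s requires s at every successor {v, x}.
      s fails at x, so []s is false at x.
Satisfying worlds: {y, t}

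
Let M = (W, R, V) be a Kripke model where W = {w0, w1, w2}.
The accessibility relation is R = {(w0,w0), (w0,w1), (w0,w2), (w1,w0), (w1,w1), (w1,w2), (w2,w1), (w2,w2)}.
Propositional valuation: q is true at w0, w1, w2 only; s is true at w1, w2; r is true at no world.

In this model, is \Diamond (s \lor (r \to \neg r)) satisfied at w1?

Yes

At w1: \Diamond (s \lor (r \to \neg r)) requires s \lor (r \to \neg r) at some successor in {w0, w1, w2}.
  s \lor (r \to \neg r) holds at w0, so \Diamond (s \lor (r \to \neg r)) is true at w1.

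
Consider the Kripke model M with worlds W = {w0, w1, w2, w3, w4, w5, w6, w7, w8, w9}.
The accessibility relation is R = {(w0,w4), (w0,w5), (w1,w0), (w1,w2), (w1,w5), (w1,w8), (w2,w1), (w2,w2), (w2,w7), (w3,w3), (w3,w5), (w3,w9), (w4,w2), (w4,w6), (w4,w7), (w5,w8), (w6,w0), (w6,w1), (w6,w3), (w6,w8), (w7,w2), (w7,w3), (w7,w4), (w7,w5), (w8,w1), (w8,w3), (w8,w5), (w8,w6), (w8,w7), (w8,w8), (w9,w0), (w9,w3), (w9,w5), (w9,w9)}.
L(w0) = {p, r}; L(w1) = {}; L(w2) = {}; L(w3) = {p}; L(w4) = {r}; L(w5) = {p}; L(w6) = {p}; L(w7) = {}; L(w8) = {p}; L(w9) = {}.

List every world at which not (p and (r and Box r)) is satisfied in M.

Let φ = not (p and (r and Box r)). Evaluate φ at each world:
  w0 (successors {w4, w5}): φ is true.
  w1 (successors {w0, w2, w5, w8}): φ is true.
  w2 (successors {w1, w2, w7}): φ is true.
  w3 (successors {w3, w5, w9}): φ is true.
  w4 (successors {w2, w6, w7}): φ is true.
  w5 (successors {w8}): φ is true.
  w6 (successors {w0, w1, w3, w8}): φ is true.
  w7 (successors {w2, w3, w4, w5}): φ is true.
  w8 (successors {w1, w3, w5, w6, w7, w8}): φ is true.
  w9 (successors {w0, w3, w5, w9}): φ is true.
For instance, at w0:
  At w0: p and (r and Box r) is false, so not (p and (r and Box r)) is true.
    At w0: p is true, r and Box r is false, so p and (r and Box r) is false.
      At w0: r is true, Box r is false, so r and Box r is false.
Satisfying worlds: {w0, w1, w2, w3, w4, w5, w6, w7, w8, w9}

w0, w1, w2, w3, w4, w5, w6, w7, w8, w9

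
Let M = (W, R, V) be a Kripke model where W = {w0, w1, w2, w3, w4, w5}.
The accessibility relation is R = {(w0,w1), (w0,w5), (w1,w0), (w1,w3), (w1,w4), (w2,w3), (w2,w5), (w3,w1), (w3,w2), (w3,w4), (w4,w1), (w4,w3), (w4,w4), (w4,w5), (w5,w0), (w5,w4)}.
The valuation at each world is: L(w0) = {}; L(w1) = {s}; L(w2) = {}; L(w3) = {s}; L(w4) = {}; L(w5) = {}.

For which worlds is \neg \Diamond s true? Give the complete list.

w5

Let φ = \neg \Diamond s. Evaluate φ at each world:
  w0 (successors {w1, w5}): φ is false.
  w1 (successors {w0, w3, w4}): φ is false.
  w2 (successors {w3, w5}): φ is false.
  w3 (successors {w1, w2, w4}): φ is false.
  w4 (successors {w1, w3, w4, w5}): φ is false.
  w5 (successors {w0, w4}): φ is true.
For instance, at w0:
  At w0: \Diamond s is true, so \neg \Diamond s is false.
    At w0: \Diamond s requires s at some successor in {w1, w5}.
      s holds at w1, so \Diamond s is true at w0.
Satisfying worlds: {w5}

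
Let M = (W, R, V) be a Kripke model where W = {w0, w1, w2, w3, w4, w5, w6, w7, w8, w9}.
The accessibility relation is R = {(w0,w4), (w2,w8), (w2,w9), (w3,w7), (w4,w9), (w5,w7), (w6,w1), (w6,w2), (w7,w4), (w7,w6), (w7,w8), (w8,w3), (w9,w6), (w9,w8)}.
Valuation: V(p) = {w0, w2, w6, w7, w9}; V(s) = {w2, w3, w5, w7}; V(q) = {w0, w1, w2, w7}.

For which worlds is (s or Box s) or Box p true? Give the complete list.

Let φ = (s or Box s) or Box p. Evaluate φ at each world:
  w0 (successors {w4}): φ is false.
  w1 (successors ∅): φ is true.
  w2 (successors {w8, w9}): φ is true.
  w3 (successors {w7}): φ is true.
  w4 (successors {w9}): φ is true.
  w5 (successors {w7}): φ is true.
  w6 (successors {w1, w2}): φ is false.
  w7 (successors {w4, w6, w8}): φ is true.
  w8 (successors {w3}): φ is true.
  w9 (successors {w6, w8}): φ is false.
For instance, at w5:
  At w5: s or Box s is true, Box p is true, so (s or Box s) or Box p is true.
    At w5: s is true, Box s is true, so s or Box s is true.
      At w5: Box s requires s at every successor {w7}.
        At w7: s is true.
      So Box s is true at w5.
    At w5: Box p requires p at every successor {w7}.
      At w7: p is true.
    So Box p is true at w5.
Satisfying worlds: {w1, w2, w3, w4, w5, w7, w8}

w1, w2, w3, w4, w5, w7, w8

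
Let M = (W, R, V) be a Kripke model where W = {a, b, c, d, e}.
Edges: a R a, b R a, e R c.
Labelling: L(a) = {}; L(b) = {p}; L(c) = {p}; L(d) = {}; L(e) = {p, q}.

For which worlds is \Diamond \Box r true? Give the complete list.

e

Let φ = \Diamond \Box r. Evaluate φ at each world:
  a (successors {a}): φ is false.
  b (successors {a}): φ is false.
  c (successors ∅): φ is false.
  d (successors ∅): φ is false.
  e (successors {c}): φ is true.
For instance, at b:
  At b: \Diamond \Box r requires \Box r at some successor in {a}.
    At a: \Box r is false.
  So \Diamond \Box r is false at b.
Satisfying worlds: {e}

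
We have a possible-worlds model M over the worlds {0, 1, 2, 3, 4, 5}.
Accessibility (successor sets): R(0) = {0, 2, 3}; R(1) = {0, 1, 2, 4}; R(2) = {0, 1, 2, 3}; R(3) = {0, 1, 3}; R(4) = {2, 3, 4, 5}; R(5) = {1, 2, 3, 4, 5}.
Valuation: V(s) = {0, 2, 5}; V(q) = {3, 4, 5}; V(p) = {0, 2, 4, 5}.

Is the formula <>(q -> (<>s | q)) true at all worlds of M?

Yes

Let φ = <>(q -> (<>s | q)). Evaluate φ at each world:
  0 (successors {0, 2, 3}): φ is true.
  1 (successors {0, 1, 2, 4}): φ is true.
  2 (successors {0, 1, 2, 3}): φ is true.
  3 (successors {0, 1, 3}): φ is true.
  4 (successors {2, 3, 4, 5}): φ is true.
  5 (successors {1, 2, 3, 4, 5}): φ is true.
For instance, at 3:
  At 3: <>(q -> (<>s | q)) requires q -> (<>s | q) at some successor in {0, 1, 3}.
    q -> (<>s | q) holds at 0, so <>(q -> (<>s | q)) is true at 3.
      At 0: q is false, <>s | q is true, so q -> (<>s | q) is true.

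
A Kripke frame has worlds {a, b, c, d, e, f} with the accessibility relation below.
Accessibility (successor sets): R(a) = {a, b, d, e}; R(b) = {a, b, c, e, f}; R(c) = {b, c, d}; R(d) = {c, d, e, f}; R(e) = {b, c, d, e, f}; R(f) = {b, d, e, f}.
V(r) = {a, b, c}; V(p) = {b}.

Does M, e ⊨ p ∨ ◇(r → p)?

Yes

At e: p is false, ◇(r → p) is true, so p ∨ ◇(r → p) is true.
  At e: ◇(r → p) requires r → p at some successor in {b, c, d, e, f}.
    r → p holds at b, so ◇(r → p) is true at e.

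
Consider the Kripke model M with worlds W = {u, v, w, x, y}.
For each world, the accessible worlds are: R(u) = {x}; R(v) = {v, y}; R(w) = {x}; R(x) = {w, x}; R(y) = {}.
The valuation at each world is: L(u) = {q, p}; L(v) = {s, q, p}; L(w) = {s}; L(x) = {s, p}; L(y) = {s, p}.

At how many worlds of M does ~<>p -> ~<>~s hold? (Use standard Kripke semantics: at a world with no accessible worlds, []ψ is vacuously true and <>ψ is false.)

Let φ = ~<>p -> ~<>~s. Evaluate φ at each world:
  u (successors {x}): φ is true.
  v (successors {v, y}): φ is true.
  w (successors {x}): φ is true.
  x (successors {w, x}): φ is true.
  y (successors ∅): φ is true.
For instance, at u:
  At u: ~<>p is false, ~<>~s is true, so ~<>p -> ~<>~s is true.
    At u: <>p is true, so ~<>p is false.
      At u: <>p requires p at some successor in {x}.
        p holds at x, so <>p is true at u.
    At u: <>~s is false, so ~<>~s is true.
      At u: <>~s requires ~s at some successor in {x}.
        At x: ~s is false.
      So <>~s is false at u.
Satisfying worlds: {u, v, w, x, y}

5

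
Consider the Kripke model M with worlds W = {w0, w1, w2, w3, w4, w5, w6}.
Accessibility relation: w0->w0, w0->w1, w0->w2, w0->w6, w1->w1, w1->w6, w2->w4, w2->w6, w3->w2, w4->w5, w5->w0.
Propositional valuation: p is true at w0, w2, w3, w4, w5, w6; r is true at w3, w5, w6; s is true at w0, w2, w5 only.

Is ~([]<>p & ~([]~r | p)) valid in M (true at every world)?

Yes

Recall that []ψ holds at a world iff ψ holds at every accessible world, and <>ψ holds iff ψ holds at some accessible world.
Let φ = ~([]<>p & ~([]~r | p)). Evaluate φ at each world:
  w0 (successors {w0, w1, w2, w6}): φ is true.
  w1 (successors {w1, w6}): φ is true.
  w2 (successors {w4, w6}): φ is true.
  w3 (successors {w2}): φ is true.
  w4 (successors {w5}): φ is true.
  w5 (successors {w0}): φ is true.
  w6 (successors ∅): φ is true.
For instance, at w0:
  At w0: []<>p & ~([]~r | p) is false, so ~([]<>p & ~([]~r | p)) is true.
    At w0: []<>p is false, ~([]~r | p) is false, so []<>p & ~([]~r | p) is false.
      At w0: []<>p requires <>p at every successor {w0, w1, w2, w6}.
        <>p fails at w6, so []<>p is false at w0.
      At w0: []~r | p is true, so ~([]~r | p) is false.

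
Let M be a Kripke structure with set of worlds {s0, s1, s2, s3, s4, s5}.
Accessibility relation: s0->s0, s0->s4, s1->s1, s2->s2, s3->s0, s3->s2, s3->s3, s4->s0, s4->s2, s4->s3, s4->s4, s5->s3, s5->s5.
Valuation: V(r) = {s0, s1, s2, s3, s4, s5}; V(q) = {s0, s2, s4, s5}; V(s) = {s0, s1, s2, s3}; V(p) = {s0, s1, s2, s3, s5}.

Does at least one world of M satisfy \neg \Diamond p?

No

Let φ = \neg \Diamond p. Evaluate φ at each world:
  s0 (successors {s0, s4}): φ is false.
  s1 (successors {s1}): φ is false.
  s2 (successors {s2}): φ is false.
  s3 (successors {s0, s2, s3}): φ is false.
  s4 (successors {s0, s2, s3, s4}): φ is false.
  s5 (successors {s3, s5}): φ is false.
For instance, at s5:
  At s5: \Diamond p is true, so \neg \Diamond p is false.
    At s5: \Diamond p requires p at some successor in {s3, s5}.
      p holds at s3, so \Diamond p is true at s5.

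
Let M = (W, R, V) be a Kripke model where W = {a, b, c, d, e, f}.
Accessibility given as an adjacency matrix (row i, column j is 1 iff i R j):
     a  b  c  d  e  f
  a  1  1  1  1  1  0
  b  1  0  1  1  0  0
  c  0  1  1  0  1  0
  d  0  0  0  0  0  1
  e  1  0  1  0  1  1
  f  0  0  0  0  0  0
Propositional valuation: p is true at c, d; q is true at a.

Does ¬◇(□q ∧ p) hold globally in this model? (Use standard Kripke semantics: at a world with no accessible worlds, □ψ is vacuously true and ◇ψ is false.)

Let φ = ¬◇(□q ∧ p). Evaluate φ at each world:
  a (successors {a, b, c, d, e}): φ is true.
  b (successors {a, c, d}): φ is true.
  c (successors {b, c, e}): φ is true.
  d (successors {f}): φ is true.
  e (successors {a, c, e, f}): φ is true.
  f (successors ∅): φ is true.
For instance, at e:
  At e: ◇(□q ∧ p) is false, so ¬◇(□q ∧ p) is true.
    At e: ◇(□q ∧ p) requires □q ∧ p at some successor in {a, c, e, f}.
      At a: □q ∧ p is false.
      At c: □q ∧ p is false.
      At e: □q ∧ p is false.
      At f: □q ∧ p is false.
    So ◇(□q ∧ p) is false at e.

Yes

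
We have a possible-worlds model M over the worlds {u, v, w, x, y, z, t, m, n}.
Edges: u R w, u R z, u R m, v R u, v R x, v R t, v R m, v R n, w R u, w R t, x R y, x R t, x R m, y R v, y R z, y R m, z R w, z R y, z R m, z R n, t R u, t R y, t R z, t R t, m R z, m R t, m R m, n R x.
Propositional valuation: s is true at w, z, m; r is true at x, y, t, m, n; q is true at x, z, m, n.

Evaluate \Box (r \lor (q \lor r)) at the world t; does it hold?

At t: \Box (r \lor (q \lor r)) requires r \lor (q \lor r) at every successor {u, y, z, t}.
  r \lor (q \lor r) fails at u, so \Box (r \lor (q \lor r)) is false at t.

No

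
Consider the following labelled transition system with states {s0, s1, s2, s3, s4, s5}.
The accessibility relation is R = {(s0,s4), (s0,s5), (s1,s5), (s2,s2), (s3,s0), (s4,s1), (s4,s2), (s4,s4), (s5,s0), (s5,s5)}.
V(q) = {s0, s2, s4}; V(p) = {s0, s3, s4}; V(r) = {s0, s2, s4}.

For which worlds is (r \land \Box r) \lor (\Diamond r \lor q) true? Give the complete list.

s0, s2, s3, s4, s5

Recall that \Box ψ holds at a world iff ψ holds at every accessible world, and \Diamond ψ holds iff ψ holds at some accessible world.
Let φ = (r \land \Box r) \lor (\Diamond r \lor q). Evaluate φ at each world:
  s0 (successors {s4, s5}): φ is true.
  s1 (successors {s5}): φ is false.
  s2 (successors {s2}): φ is true.
  s3 (successors {s0}): φ is true.
  s4 (successors {s1, s2, s4}): φ is true.
  s5 (successors {s0, s5}): φ is true.
For instance, at s0:
  At s0: r \land \Box r is false, \Diamond r \lor q is true, so (r \land \Box r) \lor (\Diamond r \lor q) is true.
    At s0: r is true, \Box r is false, so r \land \Box r is false.
      At s0: \Box r requires r at every successor {s4, s5}.
        r fails at s5, so \Box r is false at s0.
    At s0: \Diamond r is true, q is true, so \Diamond r \lor q is true.
      At s0: \Diamond r requires r at some successor in {s4, s5}.
        r holds at s4, so \Diamond r is true at s0.
Satisfying worlds: {s0, s2, s3, s4, s5}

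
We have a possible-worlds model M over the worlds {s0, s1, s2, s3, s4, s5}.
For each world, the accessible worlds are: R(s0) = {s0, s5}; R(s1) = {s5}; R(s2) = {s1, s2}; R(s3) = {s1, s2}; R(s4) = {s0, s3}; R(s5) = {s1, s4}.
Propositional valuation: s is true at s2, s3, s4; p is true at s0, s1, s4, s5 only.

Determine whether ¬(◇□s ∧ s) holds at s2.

Yes

At s2: ◇□s ∧ s is false, so ¬(◇□s ∧ s) is true.
  At s2: ◇□s is false, s is true, so ◇□s ∧ s is false.
    At s2: ◇□s requires □s at some successor in {s1, s2}.
      At s1: □s is false.
      At s2: □s is false.
    So ◇□s is false at s2.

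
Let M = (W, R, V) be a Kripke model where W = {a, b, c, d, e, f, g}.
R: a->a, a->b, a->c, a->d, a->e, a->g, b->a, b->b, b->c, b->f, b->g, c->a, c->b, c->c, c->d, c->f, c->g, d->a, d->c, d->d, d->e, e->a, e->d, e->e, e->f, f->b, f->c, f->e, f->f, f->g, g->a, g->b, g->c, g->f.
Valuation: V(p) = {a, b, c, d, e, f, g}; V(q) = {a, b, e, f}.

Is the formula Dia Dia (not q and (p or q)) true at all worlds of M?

Let φ = Dia Dia (not q and (p or q)). Evaluate φ at each world:
  a (successors {a, b, c, d, e, g}): φ is true.
  b (successors {a, b, c, f, g}): φ is true.
  c (successors {a, b, c, d, f, g}): φ is true.
  d (successors {a, c, d, e}): φ is true.
  e (successors {a, d, e, f}): φ is true.
  f (successors {b, c, e, f, g}): φ is true.
  g (successors {a, b, c, f}): φ is true.
For instance, at f:
  At f: Dia Dia (not q and (p or q)) requires Dia (not q and (p or q)) at some successor in {b, c, e, f, g}.
    Dia (not q and (p or q)) holds at b, so Dia Dia (not q and (p or q)) is true at f.
      At b: Dia (not q and (p or q)) requires not q and (p or q) at some successor in {a, b, c, f, g}.
        not q and (p or q) holds at c, so Dia (not q and (p or q)) is true at b.

Yes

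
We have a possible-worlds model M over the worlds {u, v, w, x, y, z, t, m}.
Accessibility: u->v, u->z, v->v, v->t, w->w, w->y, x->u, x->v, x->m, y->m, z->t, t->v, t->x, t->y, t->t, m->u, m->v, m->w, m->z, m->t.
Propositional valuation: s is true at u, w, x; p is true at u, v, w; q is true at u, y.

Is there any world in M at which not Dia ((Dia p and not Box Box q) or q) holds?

No

Let φ = not Dia ((Dia p and not Box Box q) or q). Evaluate φ at each world:
  u (successors {v, z}): φ is false.
  v (successors {v, t}): φ is false.
  w (successors {w, y}): φ is false.
  x (successors {u, v, m}): φ is false.
  y (successors {m}): φ is false.
  z (successors {t}): φ is false.
  t (successors {v, x, y, t}): φ is false.
  m (successors {u, v, w, z, t}): φ is false.
For instance, at u:
  At u: Dia ((Dia p and not Box Box q) or q) is true, so not Dia ((Dia p and not Box Box q) or q) is false.
    At u: Dia ((Dia p and not Box Box q) or q) requires (Dia p and not Box Box q) or q at some successor in {v, z}.
      (Dia p and not Box Box q) or q holds at v, so Dia ((Dia p and not Box Box q) or q) is true at u.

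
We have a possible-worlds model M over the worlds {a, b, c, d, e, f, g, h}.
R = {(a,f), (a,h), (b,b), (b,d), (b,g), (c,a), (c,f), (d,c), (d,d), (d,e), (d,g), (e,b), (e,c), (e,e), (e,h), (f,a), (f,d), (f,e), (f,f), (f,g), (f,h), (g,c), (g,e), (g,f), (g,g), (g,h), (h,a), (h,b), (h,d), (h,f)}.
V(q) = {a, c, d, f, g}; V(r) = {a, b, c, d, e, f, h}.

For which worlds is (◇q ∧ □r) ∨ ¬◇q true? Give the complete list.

a, c, e, h

Let φ = (◇q ∧ □r) ∨ ¬◇q. Evaluate φ at each world:
  a (successors {f, h}): φ is true.
  b (successors {b, d, g}): φ is false.
  c (successors {a, f}): φ is true.
  d (successors {c, d, e, g}): φ is false.
  e (successors {b, c, e, h}): φ is true.
  f (successors {a, d, e, f, g, h}): φ is false.
  g (successors {c, e, f, g, h}): φ is false.
  h (successors {a, b, d, f}): φ is true.
For instance, at g:
  At g: ◇q ∧ □r is false, ¬◇q is false, so (◇q ∧ □r) ∨ ¬◇q is false.
    At g: ◇q is true, □r is false, so ◇q ∧ □r is false.
      At g: ◇q requires q at some successor in {c, e, f, g, h}.
        q holds at c, so ◇q is true at g.
      At g: □r requires r at every successor {c, e, f, g, h}.
        r fails at g, so □r is false at g.
    At g: ◇q is true, so ¬◇q is false.
      At g: ◇q requires q at some successor in {c, e, f, g, h}.
        q holds at c, so ◇q is true at g.
Satisfying worlds: {a, c, e, h}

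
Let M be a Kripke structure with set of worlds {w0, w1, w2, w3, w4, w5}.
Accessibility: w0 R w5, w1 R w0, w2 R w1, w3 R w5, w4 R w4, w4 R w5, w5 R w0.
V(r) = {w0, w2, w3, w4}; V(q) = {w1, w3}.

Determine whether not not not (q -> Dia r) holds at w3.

Yes

At w3: not not (q -> Dia r) is false, so not not not (q -> Dia r) is true.
  At w3: not (q -> Dia r) is true, so not not (q -> Dia r) is false.
    At w3: q -> Dia r is false, so not (q -> Dia r) is true.
      At w3: q is true, Dia r is false, so q -> Dia r is false.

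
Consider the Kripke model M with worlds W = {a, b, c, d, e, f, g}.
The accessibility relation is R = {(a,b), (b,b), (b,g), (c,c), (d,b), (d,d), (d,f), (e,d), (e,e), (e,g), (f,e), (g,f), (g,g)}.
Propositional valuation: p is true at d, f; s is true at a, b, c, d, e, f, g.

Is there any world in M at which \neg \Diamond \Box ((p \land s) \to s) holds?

No

Recall that \Box ψ holds at a world iff ψ holds at every accessible world, and \Diamond ψ holds iff ψ holds at some accessible world.
Let φ = \neg \Diamond \Box ((p \land s) \to s). Evaluate φ at each world:
  a (successors {b}): φ is false.
  b (successors {b, g}): φ is false.
  c (successors {c}): φ is false.
  d (successors {b, d, f}): φ is false.
  e (successors {d, e, g}): φ is false.
  f (successors {e}): φ is false.
  g (successors {f, g}): φ is false.
For instance, at a:
  At a: \Diamond \Box ((p \land s) \to s) is true, so \neg \Diamond \Box ((p \land s) \to s) is false.
    At a: \Diamond \Box ((p \land s) \to s) requires \Box ((p \land s) \to s) at some successor in {b}.
      \Box ((p \land s) \to s) holds at b, so \Diamond \Box ((p \land s) \to s) is true at a.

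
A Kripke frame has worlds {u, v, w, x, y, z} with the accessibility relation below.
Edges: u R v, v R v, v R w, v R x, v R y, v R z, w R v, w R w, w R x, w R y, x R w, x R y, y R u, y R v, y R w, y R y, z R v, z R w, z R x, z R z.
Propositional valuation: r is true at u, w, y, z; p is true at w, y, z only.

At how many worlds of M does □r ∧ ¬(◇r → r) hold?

1

Let φ = □r ∧ ¬(◇r → r). Evaluate φ at each world:
  u (successors {v}): φ is false.
  v (successors {v, w, x, y, z}): φ is false.
  w (successors {v, w, x, y}): φ is false.
  x (successors {w, y}): φ is true.
  y (successors {u, v, w, y}): φ is false.
  z (successors {v, w, x, z}): φ is false.
For instance, at y:
  At y: □r is false, ¬(◇r → r) is false, so □r ∧ ¬(◇r → r) is false.
    At y: □r requires r at every successor {u, v, w, y}.
      r fails at v, so □r is false at y.
    At y: ◇r → r is true, so ¬(◇r → r) is false.
      At y: ◇r is true, r is true, so ◇r → r is true.
Satisfying worlds: {x}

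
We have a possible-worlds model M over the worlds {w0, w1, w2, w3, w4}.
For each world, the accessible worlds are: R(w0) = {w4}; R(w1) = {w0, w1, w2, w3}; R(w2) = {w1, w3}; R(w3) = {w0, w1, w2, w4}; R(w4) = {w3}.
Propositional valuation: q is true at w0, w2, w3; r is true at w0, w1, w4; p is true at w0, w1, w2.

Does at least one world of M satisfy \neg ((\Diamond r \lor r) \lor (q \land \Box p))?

No

Let φ = \neg ((\Diamond r \lor r) \lor (q \land \Box p)). Evaluate φ at each world:
  w0 (successors {w4}): φ is false.
  w1 (successors {w0, w1, w2, w3}): φ is false.
  w2 (successors {w1, w3}): φ is false.
  w3 (successors {w0, w1, w2, w4}): φ is false.
  w4 (successors {w3}): φ is false.
For instance, at w3:
  At w3: (\Diamond r \lor r) \lor (q \land \Box p) is true, so \neg ((\Diamond r \lor r) \lor (q \land \Box p)) is false.
    At w3: \Diamond r \lor r is true, q \land \Box p is false, so (\Diamond r \lor r) \lor (q \land \Box p) is true.
      At w3: \Diamond r is true, r is false, so \Diamond r \lor r is true.
      At w3: q is true, \Box p is false, so q \land \Box p is false.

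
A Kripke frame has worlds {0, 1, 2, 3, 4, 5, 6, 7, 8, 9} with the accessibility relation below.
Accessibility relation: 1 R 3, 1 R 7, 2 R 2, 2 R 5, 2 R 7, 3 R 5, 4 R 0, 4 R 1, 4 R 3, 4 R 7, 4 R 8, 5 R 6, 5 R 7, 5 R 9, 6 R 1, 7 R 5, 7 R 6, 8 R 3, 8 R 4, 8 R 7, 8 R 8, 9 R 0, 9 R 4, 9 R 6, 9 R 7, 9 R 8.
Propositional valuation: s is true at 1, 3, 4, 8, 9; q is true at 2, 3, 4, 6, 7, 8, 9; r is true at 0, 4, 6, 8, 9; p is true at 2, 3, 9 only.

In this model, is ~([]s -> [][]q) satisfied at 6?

At 6: []s -> [][]q is true, so ~([]s -> [][]q) is false.
  At 6: []s is true, [][]q is true, so []s -> [][]q is true.
    At 6: []s requires s at every successor {1}.
      At 1: s is true.
    So []s is true at 6.
    At 6: [][]q requires []q at every successor {1}.
      At 1: []q is true.
    So [][]q is true at 6.

No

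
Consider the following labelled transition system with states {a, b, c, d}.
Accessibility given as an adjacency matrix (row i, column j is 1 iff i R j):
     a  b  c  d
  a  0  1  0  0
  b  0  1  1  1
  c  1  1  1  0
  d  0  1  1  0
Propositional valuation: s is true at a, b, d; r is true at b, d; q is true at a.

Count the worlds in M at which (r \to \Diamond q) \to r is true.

Let φ = (r \to \Diamond q) \to r. Evaluate φ at each world:
  a (successors {b}): φ is false.
  b (successors {b, c, d}): φ is true.
  c (successors {a, b, c}): φ is false.
  d (successors {b, c}): φ is true.
For instance, at d:
  At d: r \to \Diamond q is false, r is true, so (r \to \Diamond q) \to r is true.
    At d: r is true, \Diamond q is false, so r \to \Diamond q is false.
      At d: \Diamond q requires q at some successor in {b, c}.
        At b: q is false.
        At c: q is false.
      So \Diamond q is false at d.
Satisfying worlds: {b, d}

2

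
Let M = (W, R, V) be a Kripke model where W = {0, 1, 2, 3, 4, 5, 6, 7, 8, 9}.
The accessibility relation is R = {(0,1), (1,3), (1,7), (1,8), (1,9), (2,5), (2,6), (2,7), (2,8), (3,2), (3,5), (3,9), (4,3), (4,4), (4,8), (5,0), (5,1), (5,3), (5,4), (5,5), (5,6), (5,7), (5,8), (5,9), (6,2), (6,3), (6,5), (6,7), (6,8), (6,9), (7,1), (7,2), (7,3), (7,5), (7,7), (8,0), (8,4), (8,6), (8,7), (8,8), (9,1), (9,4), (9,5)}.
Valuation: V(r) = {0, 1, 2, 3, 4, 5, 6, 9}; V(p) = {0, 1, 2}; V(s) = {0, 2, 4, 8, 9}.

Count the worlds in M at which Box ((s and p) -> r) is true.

Let φ = Box ((s and p) -> r). Evaluate φ at each world:
  0 (successors {1}): φ is true.
  1 (successors {3, 7, 8, 9}): φ is true.
  2 (successors {5, 6, 7, 8}): φ is true.
  3 (successors {2, 5, 9}): φ is true.
  4 (successors {3, 4, 8}): φ is true.
  5 (successors {0, 1, 3, 4, 5, 6, 7, 8, 9}): φ is true.
  6 (successors {2, 3, 5, 7, 8, 9}): φ is true.
  7 (successors {1, 2, 3, 5, 7}): φ is true.
  8 (successors {0, 4, 6, 7, 8}): φ is true.
  9 (successors {1, 4, 5}): φ is true.
For instance, at 4:
  At 4: Box ((s and p) -> r) requires (s and p) -> r at every successor {3, 4, 8}.
    At 3: (s and p) -> r is true.
    At 4: (s and p) -> r is true.
    At 8: (s and p) -> r is true.
  So Box ((s and p) -> r) is true at 4.
Satisfying worlds: {0, 1, 2, 3, 4, 5, 6, 7, 8, 9}

10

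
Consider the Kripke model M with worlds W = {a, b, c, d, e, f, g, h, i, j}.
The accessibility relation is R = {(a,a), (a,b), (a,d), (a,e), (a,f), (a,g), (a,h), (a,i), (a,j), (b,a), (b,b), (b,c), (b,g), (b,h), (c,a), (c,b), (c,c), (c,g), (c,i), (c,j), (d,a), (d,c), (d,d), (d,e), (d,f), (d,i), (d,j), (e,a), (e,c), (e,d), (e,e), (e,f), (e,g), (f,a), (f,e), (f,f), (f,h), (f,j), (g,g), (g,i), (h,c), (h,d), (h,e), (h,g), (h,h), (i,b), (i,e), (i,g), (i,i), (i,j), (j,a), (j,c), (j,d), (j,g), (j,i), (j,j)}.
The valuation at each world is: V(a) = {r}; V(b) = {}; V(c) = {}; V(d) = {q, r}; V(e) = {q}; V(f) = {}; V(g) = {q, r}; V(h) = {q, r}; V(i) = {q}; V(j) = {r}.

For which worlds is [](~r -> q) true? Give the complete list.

Let φ = [](~r -> q). Evaluate φ at each world:
  a (successors {a, b, d, e, f, g, h, i, j}): φ is false.
  b (successors {a, b, c, g, h}): φ is false.
  c (successors {a, b, c, g, i, j}): φ is false.
  d (successors {a, c, d, e, f, i, j}): φ is false.
  e (successors {a, c, d, e, f, g}): φ is false.
  f (successors {a, e, f, h, j}): φ is false.
  g (successors {g, i}): φ is true.
  h (successors {c, d, e, g, h}): φ is false.
  i (successors {b, e, g, i, j}): φ is false.
  j (successors {a, c, d, g, i, j}): φ is false.
For instance, at b:
  At b: [](~r -> q) requires ~r -> q at every successor {a, b, c, g, h}.
    ~r -> q fails at b, so [](~r -> q) is false at b.
Satisfying worlds: {g}

g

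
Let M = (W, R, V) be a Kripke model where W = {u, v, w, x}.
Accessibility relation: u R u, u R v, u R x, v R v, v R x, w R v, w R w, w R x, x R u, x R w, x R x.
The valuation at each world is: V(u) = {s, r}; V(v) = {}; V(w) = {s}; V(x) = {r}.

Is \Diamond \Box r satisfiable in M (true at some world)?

No

Let φ = \Diamond \Box r. Evaluate φ at each world:
  u (successors {u, v, x}): φ is false.
  v (successors {v, x}): φ is false.
  w (successors {v, w, x}): φ is false.
  x (successors {u, w, x}): φ is false.
For instance, at v:
  At v: \Diamond \Box r requires \Box r at some successor in {v, x}.
    At v: \Box r is false.
    At x: \Box r is false.
  So \Diamond \Box r is false at v.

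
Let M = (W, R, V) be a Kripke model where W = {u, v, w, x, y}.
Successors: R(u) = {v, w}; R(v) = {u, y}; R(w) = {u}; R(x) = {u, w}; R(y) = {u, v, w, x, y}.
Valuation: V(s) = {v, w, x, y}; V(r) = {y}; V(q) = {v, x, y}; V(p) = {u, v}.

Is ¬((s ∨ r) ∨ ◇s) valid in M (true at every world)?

No

Let φ = ¬((s ∨ r) ∨ ◇s). Evaluate φ at each world:
  u (successors {v, w}): φ is false.
  v (successors {u, y}): φ is false.
  w (successors {u}): φ is false.
  x (successors {u, w}): φ is false.
  y (successors {u, v, w, x, y}): φ is false.
Detail at u (counterexample):
  At u: (s ∨ r) ∨ ◇s is true, so ¬((s ∨ r) ∨ ◇s) is false.
    At u: s ∨ r is false, ◇s is true, so (s ∨ r) ∨ ◇s is true.
      At u: ◇s requires s at some successor in {v, w}.
        s holds at v, so ◇s is true at u.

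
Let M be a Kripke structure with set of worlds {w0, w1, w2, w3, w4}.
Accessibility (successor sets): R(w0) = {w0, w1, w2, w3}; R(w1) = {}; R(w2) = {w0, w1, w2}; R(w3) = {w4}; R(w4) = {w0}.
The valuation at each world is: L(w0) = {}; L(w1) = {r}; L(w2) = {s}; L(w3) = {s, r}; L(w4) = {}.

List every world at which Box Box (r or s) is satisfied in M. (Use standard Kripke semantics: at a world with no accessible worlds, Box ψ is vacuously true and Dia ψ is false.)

Recall that Box ψ holds at a world iff ψ holds at every accessible world, and Dia ψ holds iff ψ holds at some accessible world.
Let φ = Box Box (r or s). Evaluate φ at each world:
  w0 (successors {w0, w1, w2, w3}): φ is false.
  w1 (successors ∅): φ is true.
  w2 (successors {w0, w1, w2}): φ is false.
  w3 (successors {w4}): φ is false.
  w4 (successors {w0}): φ is false.
For instance, at w4:
  At w4: Box Box (r or s) requires Box (r or s) at every successor {w0}.
    Box (r or s) fails at w0, so Box Box (r or s) is false at w4.
      At w0: Box (r or s) requires r or s at every successor {w0, w1, w2, w3}.
        r or s fails at w0, so Box (r or s) is false at w0.
Satisfying worlds: {w1}

w1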